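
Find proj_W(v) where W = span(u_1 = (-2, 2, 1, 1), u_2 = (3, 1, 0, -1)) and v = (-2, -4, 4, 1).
proj_W(v) = (-227/85, -193/85, -44/85, 61/85)

Set up U = [u_1 | ... | u_2] ∈ R^(4×2). The projector onto W = col(U) is P = U (U^T U)^(-1) U^T.
Compute U^T U =
  [10, -5]
  [-5, 11],
and U^T v = (1, -11).
Solve U^T U · c = U^T v for the coefficients: c = (-44/85, -21/17). The projection is proj_W(v) = U c.
Check: (v - proj_W(v)) · u_1 = 0  (should be 0).
Check: (v - proj_W(v)) · u_2 = 0  (should be 0).
Result: proj_W(v) = (-227/85, -193/85, -44/85, 61/85).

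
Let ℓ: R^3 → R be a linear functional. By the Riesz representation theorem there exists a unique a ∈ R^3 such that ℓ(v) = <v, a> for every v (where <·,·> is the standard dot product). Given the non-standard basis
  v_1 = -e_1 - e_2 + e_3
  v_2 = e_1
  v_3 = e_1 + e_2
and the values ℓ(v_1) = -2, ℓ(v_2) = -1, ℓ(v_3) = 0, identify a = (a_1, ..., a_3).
a = (-1, 1, -2)

Write a = (a_1, ..., a_3) in the standard basis. For each basis vector v_i, ℓ(v_i) = <v_i, a> is a linear equation in the a_j's. Collect the n equations into a matrix system V a = ℓ, where row i of V is v_i (expressed in the standard basis). Since V is invertible (lower-triangular with 1s on the diagonal, up to permutation), solve by back-substitution:
  V =
[[-1, -1, 1],
 [1, 0, 0],
 [1, 1, 0]]
  V a = (-2, -1, 0)
Solving gives a = (-1, 1, -2).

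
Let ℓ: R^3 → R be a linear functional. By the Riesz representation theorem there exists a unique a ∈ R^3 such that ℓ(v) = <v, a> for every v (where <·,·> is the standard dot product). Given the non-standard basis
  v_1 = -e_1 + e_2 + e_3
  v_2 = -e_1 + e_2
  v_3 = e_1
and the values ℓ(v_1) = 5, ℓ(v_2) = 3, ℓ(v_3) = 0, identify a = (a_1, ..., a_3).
a = (0, 3, 2)

Write a = (a_1, ..., a_3) in the standard basis. For each basis vector v_i, ℓ(v_i) = <v_i, a> is a linear equation in the a_j's. Collect the n equations into a matrix system V a = ℓ, where row i of V is v_i (expressed in the standard basis). Since V is invertible (lower-triangular with 1s on the diagonal, up to permutation), solve by back-substitution:
  V =
[[-1, 1, 1],
 [-1, 1, 0],
 [1, 0, 0]]
  V a = (5, 3, 0)
Solving gives a = (0, 3, 2).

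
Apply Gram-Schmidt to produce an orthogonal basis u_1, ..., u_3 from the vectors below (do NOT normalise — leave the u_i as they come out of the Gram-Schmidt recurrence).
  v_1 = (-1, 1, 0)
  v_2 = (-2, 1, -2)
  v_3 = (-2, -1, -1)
Orthogonal basis:
  u_1 = (-1, 1, 0)
  u_2 = (-1/2, -1/2, -2)
  u_3 = (-10/9, -10/9, 5/9)

Apply the Gram-Schmidt recurrence
  u_1 = v_1
  u_i = v_i − Σ_{j<i} ((v_i · u_j) / (u_j · u_j)) · u_j.

Step by step this gives:
  u_1 = (-1, 1, 0)
  u_2 = (-1/2, -1/2, -2)
  u_3 = (-10/9, -10/9, 5/9)

Orthogonality check:
  u_2 · u_1 = 0 (should be 0)
  u_3 · u_1 = 0 (should be 0)
  u_3 · u_2 = 0 (should be 0)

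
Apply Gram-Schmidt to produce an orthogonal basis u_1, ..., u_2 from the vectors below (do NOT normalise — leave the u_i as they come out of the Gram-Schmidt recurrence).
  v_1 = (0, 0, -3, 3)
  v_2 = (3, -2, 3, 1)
Orthogonal basis:
  u_1 = (0, 0, -3, 3)
  u_2 = (3, -2, 2, 2)

Apply the Gram-Schmidt recurrence
  u_1 = v_1
  u_i = v_i − Σ_{j<i} ((v_i · u_j) / (u_j · u_j)) · u_j.

Step by step this gives:
  u_1 = (0, 0, -3, 3)
  u_2 = (3, -2, 2, 2)

Orthogonality check:
  u_2 · u_1 = 0 (should be 0)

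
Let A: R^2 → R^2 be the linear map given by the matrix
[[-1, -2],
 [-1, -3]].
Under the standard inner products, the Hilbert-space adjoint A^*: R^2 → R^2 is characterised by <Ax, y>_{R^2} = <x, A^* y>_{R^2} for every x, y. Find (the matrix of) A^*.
A^* = A^T =
[[-1, -1],
 [-2, -3]]

For real matrices with standard dot products, the defining identity <Ax, y> = <x, A^* y> gives (Ax)^T y = x^T (A^*) y, i.e. x^T A^T y = x^T (A^*) y. Since this holds for all x, y, we must have A^* = A^T. Therefore
A^* =
[[-1, -1],
 [-2, -3]].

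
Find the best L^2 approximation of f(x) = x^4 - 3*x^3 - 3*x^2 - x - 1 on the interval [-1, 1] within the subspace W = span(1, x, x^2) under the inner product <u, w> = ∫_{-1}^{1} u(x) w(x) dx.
g(x) = -15*x^2/7 - 14*x/5 - 38/35

The best approximation g ∈ W is the orthogonal projection of f onto W. Writing g = a_0 + a_1 x + a_2 x^2, the coefficients solve the normal equations G · a = b where
  G_{ij} = <φ_i, φ_j> and b_i = <f, φ_i>, with φ_0 = 1, φ_1 = x, φ_2 = x^2.
G =
  [2, 0, 2/3]
  [0, 2/3, 0]
  [2/3, 0, 2/5],
b = (-18/5, -28/15, -166/105).
Solving gives a_0 = -38/35, a_1 = -14/5, a_2 = -15/7, so
  g(x) = -15*x^2/7 - 14*x/5 - 38/35.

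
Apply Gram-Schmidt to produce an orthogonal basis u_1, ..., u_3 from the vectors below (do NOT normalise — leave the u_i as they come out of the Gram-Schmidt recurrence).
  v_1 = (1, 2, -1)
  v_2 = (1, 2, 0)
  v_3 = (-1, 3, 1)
Orthogonal basis:
  u_1 = (1, 2, -1)
  u_2 = (1/6, 1/3, 5/6)
  u_3 = (-2, 1, 0)

Apply the Gram-Schmidt recurrence
  u_1 = v_1
  u_i = v_i − Σ_{j<i} ((v_i · u_j) / (u_j · u_j)) · u_j.

Step by step this gives:
  u_1 = (1, 2, -1)
  u_2 = (1/6, 1/3, 5/6)
  u_3 = (-2, 1, 0)

Orthogonality check:
  u_2 · u_1 = 0 (should be 0)
  u_3 · u_1 = 0 (should be 0)
  u_3 · u_2 = 0 (should be 0)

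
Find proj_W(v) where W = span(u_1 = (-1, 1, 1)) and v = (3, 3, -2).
proj_W(v) = (2/3, -2/3, -2/3)

Set up U = [u_1 | ... | u_1] ∈ R^(3×1). The projector onto W = col(U) is P = U (U^T U)^(-1) U^T.
Compute U^T U =
  [3],
and U^T v = (-2).
Solve U^T U · c = U^T v for the coefficients: c = (-2/3). The projection is proj_W(v) = U c.
Check: (v - proj_W(v)) · u_1 = 0  (should be 0).
Result: proj_W(v) = (2/3, -2/3, -2/3).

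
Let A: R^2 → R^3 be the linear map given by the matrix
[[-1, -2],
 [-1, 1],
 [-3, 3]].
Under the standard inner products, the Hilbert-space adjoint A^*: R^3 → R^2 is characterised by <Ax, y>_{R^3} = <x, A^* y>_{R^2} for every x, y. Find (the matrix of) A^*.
A^* = A^T =
[[-1, -1, -3],
 [-2, 1, 3]]

For real matrices with standard dot products, the defining identity <Ax, y> = <x, A^* y> gives (Ax)^T y = x^T (A^*) y, i.e. x^T A^T y = x^T (A^*) y. Since this holds for all x, y, we must have A^* = A^T. Therefore
A^* =
[[-1, -1, -3],
 [-2, 1, 3]].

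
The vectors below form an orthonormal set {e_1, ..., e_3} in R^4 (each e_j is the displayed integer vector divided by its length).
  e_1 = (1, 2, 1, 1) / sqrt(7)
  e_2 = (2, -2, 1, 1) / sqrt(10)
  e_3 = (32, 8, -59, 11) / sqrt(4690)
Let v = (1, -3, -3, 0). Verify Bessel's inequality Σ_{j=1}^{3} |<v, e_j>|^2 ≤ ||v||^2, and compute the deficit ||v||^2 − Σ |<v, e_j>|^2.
Σ |<v, e_j>|^2 = 1269/67; ||v||^2 = 19; deficit = 4/67

Write each e_j = u_j / sqrt(<u_j, u_j>) where u_j is the displayed integer vector. Then <v, e_j> = <v, u_j> / sqrt(<u_j, u_j>), so |<v, e_j>|^2 = <v, u_j>^2 / <u_j, u_j>.
Coefficients: <v, e_1> = -8/sqrt(7), <v, e_2> = 5/sqrt(10), <v, e_3> = 185/sqrt(4690).
Square and sum: Σ |<v, e_j>|^2 = 1269/67.
Compute ||v||^2 = v·v = 19.
Deficit = 19 − 1269/67 = 4/67 ≥ 0, confirming Bessel's inequality. (The deficit equals ||v − Σ <v,e_j> e_j||^2, the squared distance from v to span{e_j}.)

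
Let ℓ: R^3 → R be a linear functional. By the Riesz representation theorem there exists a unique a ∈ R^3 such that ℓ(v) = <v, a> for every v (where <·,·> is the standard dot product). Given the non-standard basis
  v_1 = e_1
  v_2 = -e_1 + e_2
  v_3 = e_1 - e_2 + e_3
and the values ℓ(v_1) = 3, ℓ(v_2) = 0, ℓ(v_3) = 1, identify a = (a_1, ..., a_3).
a = (3, 3, 1)

Write a = (a_1, ..., a_3) in the standard basis. For each basis vector v_i, ℓ(v_i) = <v_i, a> is a linear equation in the a_j's. Collect the n equations into a matrix system V a = ℓ, where row i of V is v_i (expressed in the standard basis). Since V is invertible (lower-triangular with 1s on the diagonal, up to permutation), solve by back-substitution:
  V =
[[1, 0, 0],
 [-1, 1, 0],
 [1, -1, 1]]
  V a = (3, 0, 1)
Solving gives a = (3, 3, 1).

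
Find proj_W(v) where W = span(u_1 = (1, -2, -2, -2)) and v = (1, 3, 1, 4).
proj_W(v) = (-15/13, 30/13, 30/13, 30/13)

Set up U = [u_1 | ... | u_1] ∈ R^(4×1). The projector onto W = col(U) is P = U (U^T U)^(-1) U^T.
Compute U^T U =
  [13],
and U^T v = (-15).
Solve U^T U · c = U^T v for the coefficients: c = (-15/13). The projection is proj_W(v) = U c.
Check: (v - proj_W(v)) · u_1 = 0  (should be 0).
Result: proj_W(v) = (-15/13, 30/13, 30/13, 30/13).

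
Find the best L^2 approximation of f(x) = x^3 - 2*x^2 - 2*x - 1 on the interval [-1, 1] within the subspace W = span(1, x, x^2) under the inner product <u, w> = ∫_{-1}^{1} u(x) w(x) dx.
g(x) = -2*x^2 - 7*x/5 - 1

The best approximation g ∈ W is the orthogonal projection of f onto W. Writing g = a_0 + a_1 x + a_2 x^2, the coefficients solve the normal equations G · a = b where
  G_{ij} = <φ_i, φ_j> and b_i = <f, φ_i>, with φ_0 = 1, φ_1 = x, φ_2 = x^2.
G =
  [2, 0, 2/3]
  [0, 2/3, 0]
  [2/3, 0, 2/5],
b = (-10/3, -14/15, -22/15).
Solving gives a_0 = -1, a_1 = -7/5, a_2 = -2, so
  g(x) = -2*x^2 - 7*x/5 - 1.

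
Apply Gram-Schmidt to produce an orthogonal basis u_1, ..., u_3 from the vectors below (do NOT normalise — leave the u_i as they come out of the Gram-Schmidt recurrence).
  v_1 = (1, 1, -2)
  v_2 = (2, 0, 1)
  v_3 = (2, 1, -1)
Orthogonal basis:
  u_1 = (1, 1, -2)
  u_2 = (2, 0, 1)
  u_3 = (-1/30, 1/6, 1/15)

Apply the Gram-Schmidt recurrence
  u_1 = v_1
  u_i = v_i − Σ_{j<i} ((v_i · u_j) / (u_j · u_j)) · u_j.

Step by step this gives:
  u_1 = (1, 1, -2)
  u_2 = (2, 0, 1)
  u_3 = (-1/30, 1/6, 1/15)

Orthogonality check:
  u_2 · u_1 = 0 (should be 0)
  u_3 · u_1 = 0 (should be 0)
  u_3 · u_2 = 0 (should be 0)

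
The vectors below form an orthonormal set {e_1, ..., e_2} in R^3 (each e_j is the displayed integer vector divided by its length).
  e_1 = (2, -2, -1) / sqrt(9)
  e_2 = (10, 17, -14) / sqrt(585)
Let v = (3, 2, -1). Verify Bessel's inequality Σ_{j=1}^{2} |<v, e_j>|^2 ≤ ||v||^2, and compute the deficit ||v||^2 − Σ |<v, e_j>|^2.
Σ |<v, e_j>|^2 = 57/5; ||v||^2 = 14; deficit = 13/5

Write each e_j = u_j / sqrt(<u_j, u_j>) where u_j is the displayed integer vector. Then <v, e_j> = <v, u_j> / sqrt(<u_j, u_j>), so |<v, e_j>|^2 = <v, u_j>^2 / <u_j, u_j>.
Coefficients: <v, e_1> = 3/sqrt(9), <v, e_2> = 78/sqrt(585).
Square and sum: Σ |<v, e_j>|^2 = 57/5.
Compute ||v||^2 = v·v = 14.
Deficit = 14 − 57/5 = 13/5 ≥ 0, confirming Bessel's inequality. (The deficit equals ||v − Σ <v,e_j> e_j||^2, the squared distance from v to span{e_j}.)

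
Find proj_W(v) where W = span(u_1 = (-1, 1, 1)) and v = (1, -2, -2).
proj_W(v) = (5/3, -5/3, -5/3)

Set up U = [u_1 | ... | u_1] ∈ R^(3×1). The projector onto W = col(U) is P = U (U^T U)^(-1) U^T.
Compute U^T U =
  [3],
and U^T v = (-5).
Solve U^T U · c = U^T v for the coefficients: c = (-5/3). The projection is proj_W(v) = U c.
Check: (v - proj_W(v)) · u_1 = 0  (should be 0).
Result: proj_W(v) = (5/3, -5/3, -5/3).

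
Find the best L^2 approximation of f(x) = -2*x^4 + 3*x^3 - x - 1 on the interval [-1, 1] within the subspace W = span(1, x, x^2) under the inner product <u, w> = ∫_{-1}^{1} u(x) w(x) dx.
g(x) = -12*x^2/7 + 4*x/5 - 29/35

The best approximation g ∈ W is the orthogonal projection of f onto W. Writing g = a_0 + a_1 x + a_2 x^2, the coefficients solve the normal equations G · a = b where
  G_{ij} = <φ_i, φ_j> and b_i = <f, φ_i>, with φ_0 = 1, φ_1 = x, φ_2 = x^2.
G =
  [2, 0, 2/3]
  [0, 2/3, 0]
  [2/3, 0, 2/5],
b = (-14/5, 8/15, -26/21).
Solving gives a_0 = -29/35, a_1 = 4/5, a_2 = -12/7, so
  g(x) = -12*x^2/7 + 4*x/5 - 29/35.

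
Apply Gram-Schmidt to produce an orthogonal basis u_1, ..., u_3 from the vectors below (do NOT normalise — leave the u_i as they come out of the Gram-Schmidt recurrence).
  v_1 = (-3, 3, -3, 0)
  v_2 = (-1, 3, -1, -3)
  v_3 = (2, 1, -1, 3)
Orthogonal basis:
  u_1 = (-3, 3, -3, 0)
  u_2 = (2/3, 4/3, 2/3, -3)
  u_3 = (12/5, 9/5, -3/5, 6/5)

Apply the Gram-Schmidt recurrence
  u_1 = v_1
  u_i = v_i − Σ_{j<i} ((v_i · u_j) / (u_j · u_j)) · u_j.

Step by step this gives:
  u_1 = (-3, 3, -3, 0)
  u_2 = (2/3, 4/3, 2/3, -3)
  u_3 = (12/5, 9/5, -3/5, 6/5)

Orthogonality check:
  u_2 · u_1 = 0 (should be 0)
  u_3 · u_1 = 0 (should be 0)
  u_3 · u_2 = 0 (should be 0)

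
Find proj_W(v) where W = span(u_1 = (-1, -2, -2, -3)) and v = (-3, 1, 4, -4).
proj_W(v) = (-5/18, -5/9, -5/9, -5/6)

Set up U = [u_1 | ... | u_1] ∈ R^(4×1). The projector onto W = col(U) is P = U (U^T U)^(-1) U^T.
Compute U^T U =
  [18],
and U^T v = (5).
Solve U^T U · c = U^T v for the coefficients: c = (5/18). The projection is proj_W(v) = U c.
Check: (v - proj_W(v)) · u_1 = 0  (should be 0).
Result: proj_W(v) = (-5/18, -5/9, -5/9, -5/6).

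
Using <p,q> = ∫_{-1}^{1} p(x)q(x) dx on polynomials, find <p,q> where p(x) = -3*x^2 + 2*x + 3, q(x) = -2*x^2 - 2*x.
<p,q> = -64/15

Expand the product: p(x)·q(x) = 6*x^4 + 2*x^3 - 10*x^2 - 6*x.
∫_{-1}^{1} of each monomial x^k gives [2/(k+1) if k even, 0 if k odd]. Integrating term-by-term (or equivalently evaluating the antiderivative F(x) = 6*x^5/5 + x^4/2 - 10*x^3/3 - 3*x^2 at the endpoints):
  F(1) − F(−1) = -139/30 − (-11/30) = -64/15.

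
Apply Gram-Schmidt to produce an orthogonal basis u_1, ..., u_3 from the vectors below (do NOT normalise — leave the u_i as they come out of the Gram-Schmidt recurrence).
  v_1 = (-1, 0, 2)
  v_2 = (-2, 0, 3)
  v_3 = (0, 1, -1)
Orthogonal basis:
  u_1 = (-1, 0, 2)
  u_2 = (-2/5, 0, -1/5)
  u_3 = (0, 1, 0)

Apply the Gram-Schmidt recurrence
  u_1 = v_1
  u_i = v_i − Σ_{j<i} ((v_i · u_j) / (u_j · u_j)) · u_j.

Step by step this gives:
  u_1 = (-1, 0, 2)
  u_2 = (-2/5, 0, -1/5)
  u_3 = (0, 1, 0)

Orthogonality check:
  u_2 · u_1 = 0 (should be 0)
  u_3 · u_1 = 0 (should be 0)
  u_3 · u_2 = 0 (should be 0)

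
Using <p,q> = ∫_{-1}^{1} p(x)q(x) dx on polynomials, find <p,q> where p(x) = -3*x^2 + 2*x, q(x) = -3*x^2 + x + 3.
<p,q> = -16/15

Expand the product: p(x)·q(x) = 9*x^4 - 9*x^3 - 7*x^2 + 6*x.
∫_{-1}^{1} of each monomial x^k gives [2/(k+1) if k even, 0 if k odd]. Integrating term-by-term (or equivalently evaluating the antiderivative F(x) = 9*x^5/5 - 9*x^4/4 - 7*x^3/3 + 3*x^2 at the endpoints):
  F(1) − F(−1) = 13/60 − (77/60) = -16/15.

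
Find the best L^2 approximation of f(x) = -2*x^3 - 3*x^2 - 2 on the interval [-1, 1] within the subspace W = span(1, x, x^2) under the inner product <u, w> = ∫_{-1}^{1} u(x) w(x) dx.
g(x) = -3*x^2 - 6*x/5 - 2

The best approximation g ∈ W is the orthogonal projection of f onto W. Writing g = a_0 + a_1 x + a_2 x^2, the coefficients solve the normal equations G · a = b where
  G_{ij} = <φ_i, φ_j> and b_i = <f, φ_i>, with φ_0 = 1, φ_1 = x, φ_2 = x^2.
G =
  [2, 0, 2/3]
  [0, 2/3, 0]
  [2/3, 0, 2/5],
b = (-6, -4/5, -38/15).
Solving gives a_0 = -2, a_1 = -6/5, a_2 = -3, so
  g(x) = -3*x^2 - 6*x/5 - 2.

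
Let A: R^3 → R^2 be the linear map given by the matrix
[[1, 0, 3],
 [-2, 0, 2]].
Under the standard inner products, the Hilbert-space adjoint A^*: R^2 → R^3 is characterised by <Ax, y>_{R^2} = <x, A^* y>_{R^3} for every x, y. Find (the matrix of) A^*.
A^* = A^T =
[[1, -2],
 [0, 0],
 [3, 2]]

For real matrices with standard dot products, the defining identity <Ax, y> = <x, A^* y> gives (Ax)^T y = x^T (A^*) y, i.e. x^T A^T y = x^T (A^*) y. Since this holds for all x, y, we must have A^* = A^T. Therefore
A^* =
[[1, -2],
 [0, 0],
 [3, 2]].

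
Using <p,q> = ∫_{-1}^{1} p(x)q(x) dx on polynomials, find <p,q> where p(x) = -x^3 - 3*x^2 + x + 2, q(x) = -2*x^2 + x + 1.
<p,q> = 2

Expand the product: p(x)·q(x) = 2*x^5 + 5*x^4 - 6*x^3 - 6*x^2 + 3*x + 2.
∫_{-1}^{1} of each monomial x^k gives [2/(k+1) if k even, 0 if k odd]. Integrating term-by-term (or equivalently evaluating the antiderivative F(x) = x^6/3 + x^5 - 3*x^4/2 - 2*x^3 + 3*x^2/2 + 2*x at the endpoints):
  F(1) − F(−1) = 4/3 − (-2/3) = 2.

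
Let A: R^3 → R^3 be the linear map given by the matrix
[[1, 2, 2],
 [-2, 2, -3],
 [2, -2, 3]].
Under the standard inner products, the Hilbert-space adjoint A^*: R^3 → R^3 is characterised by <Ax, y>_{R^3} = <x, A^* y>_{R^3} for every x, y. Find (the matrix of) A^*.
A^* = A^T =
[[1, -2, 2],
 [2, 2, -2],
 [2, -3, 3]]

For real matrices with standard dot products, the defining identity <Ax, y> = <x, A^* y> gives (Ax)^T y = x^T (A^*) y, i.e. x^T A^T y = x^T (A^*) y. Since this holds for all x, y, we must have A^* = A^T. Therefore
A^* =
[[1, -2, 2],
 [2, 2, -2],
 [2, -3, 3]].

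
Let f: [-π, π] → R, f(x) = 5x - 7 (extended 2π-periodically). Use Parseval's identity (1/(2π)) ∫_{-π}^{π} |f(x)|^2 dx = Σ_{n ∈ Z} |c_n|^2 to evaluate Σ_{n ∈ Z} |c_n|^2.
Σ |c_n|^2 = 25π^2/3 + 49

Expand and integrate term by term over [-π, π]:
  ∫ (5x)^2 dx = 25·(2π^3/3); ∫ 2·5·(-7)·x dx = 0 (odd integrand); ∫ (-7)^2 dx = 49·2π.
So (1/(2π)) ∫_{-π}^{π} (5x - 7)^2 dx = 25π^2/3 + 49 = 25π^2/3 + 49.
Parseval ⇒ Σ |c_n|^2 = 25π^2/3 + 49.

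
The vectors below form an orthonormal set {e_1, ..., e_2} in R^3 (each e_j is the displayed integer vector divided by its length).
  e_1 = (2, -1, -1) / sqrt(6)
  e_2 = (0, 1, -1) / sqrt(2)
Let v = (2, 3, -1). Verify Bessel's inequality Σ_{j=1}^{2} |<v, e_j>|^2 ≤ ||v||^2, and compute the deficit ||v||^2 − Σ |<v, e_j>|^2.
Σ |<v, e_j>|^2 = 26/3; ||v||^2 = 14; deficit = 16/3

Write each e_j = u_j / sqrt(<u_j, u_j>) where u_j is the displayed integer vector. Then <v, e_j> = <v, u_j> / sqrt(<u_j, u_j>), so |<v, e_j>|^2 = <v, u_j>^2 / <u_j, u_j>.
Coefficients: <v, e_1> = 2/sqrt(6), <v, e_2> = 4/sqrt(2).
Square and sum: Σ |<v, e_j>|^2 = 26/3.
Compute ||v||^2 = v·v = 14.
Deficit = 14 − 26/3 = 16/3 ≥ 0, confirming Bessel's inequality. (The deficit equals ||v − Σ <v,e_j> e_j||^2, the squared distance from v to span{e_j}.)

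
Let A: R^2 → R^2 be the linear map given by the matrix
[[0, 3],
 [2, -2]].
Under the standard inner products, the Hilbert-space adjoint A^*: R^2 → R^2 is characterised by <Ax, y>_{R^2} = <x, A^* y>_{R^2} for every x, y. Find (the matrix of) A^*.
A^* = A^T =
[[0, 2],
 [3, -2]]

For real matrices with standard dot products, the defining identity <Ax, y> = <x, A^* y> gives (Ax)^T y = x^T (A^*) y, i.e. x^T A^T y = x^T (A^*) y. Since this holds for all x, y, we must have A^* = A^T. Therefore
A^* =
[[0, 2],
 [3, -2]].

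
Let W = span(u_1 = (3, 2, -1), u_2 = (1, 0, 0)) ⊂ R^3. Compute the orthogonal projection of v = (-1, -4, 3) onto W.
proj_W(v) = (-1, -22/5, 11/5)

Set up U = [u_1 | ... | u_2] ∈ R^(3×2). The projector onto W = col(U) is P = U (U^T U)^(-1) U^T.
Compute U^T U =
  [14, 3]
  [3, 1],
and U^T v = (-14, -1).
Solve U^T U · c = U^T v for the coefficients: c = (-11/5, 28/5). The projection is proj_W(v) = U c.
Check: (v - proj_W(v)) · u_1 = 0  (should be 0).
Check: (v - proj_W(v)) · u_2 = 0  (should be 0).
Result: proj_W(v) = (-1, -22/5, 11/5).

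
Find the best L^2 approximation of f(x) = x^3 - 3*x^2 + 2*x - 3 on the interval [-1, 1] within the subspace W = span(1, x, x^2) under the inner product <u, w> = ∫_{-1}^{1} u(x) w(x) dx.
g(x) = -3*x^2 + 13*x/5 - 3

The best approximation g ∈ W is the orthogonal projection of f onto W. Writing g = a_0 + a_1 x + a_2 x^2, the coefficients solve the normal equations G · a = b where
  G_{ij} = <φ_i, φ_j> and b_i = <f, φ_i>, with φ_0 = 1, φ_1 = x, φ_2 = x^2.
G =
  [2, 0, 2/3]
  [0, 2/3, 0]
  [2/3, 0, 2/5],
b = (-8, 26/15, -16/5).
Solving gives a_0 = -3, a_1 = 13/5, a_2 = -3, so
  g(x) = -3*x^2 + 13*x/5 - 3.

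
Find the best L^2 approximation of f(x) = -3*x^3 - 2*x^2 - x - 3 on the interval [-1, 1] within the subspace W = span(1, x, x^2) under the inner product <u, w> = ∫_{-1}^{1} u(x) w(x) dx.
g(x) = -2*x^2 - 14*x/5 - 3

The best approximation g ∈ W is the orthogonal projection of f onto W. Writing g = a_0 + a_1 x + a_2 x^2, the coefficients solve the normal equations G · a = b where
  G_{ij} = <φ_i, φ_j> and b_i = <f, φ_i>, with φ_0 = 1, φ_1 = x, φ_2 = x^2.
G =
  [2, 0, 2/3]
  [0, 2/3, 0]
  [2/3, 0, 2/5],
b = (-22/3, -28/15, -14/5).
Solving gives a_0 = -3, a_1 = -14/5, a_2 = -2, so
  g(x) = -2*x^2 - 14*x/5 - 3.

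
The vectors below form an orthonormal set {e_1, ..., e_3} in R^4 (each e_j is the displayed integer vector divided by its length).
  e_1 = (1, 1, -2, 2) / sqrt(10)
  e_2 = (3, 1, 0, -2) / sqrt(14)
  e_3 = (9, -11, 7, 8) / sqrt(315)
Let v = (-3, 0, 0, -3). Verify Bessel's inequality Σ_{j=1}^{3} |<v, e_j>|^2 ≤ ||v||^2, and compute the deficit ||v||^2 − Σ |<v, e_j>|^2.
Σ |<v, e_j>|^2 = 17; ||v||^2 = 18; deficit = 1

Write each e_j = u_j / sqrt(<u_j, u_j>) where u_j is the displayed integer vector. Then <v, e_j> = <v, u_j> / sqrt(<u_j, u_j>), so |<v, e_j>|^2 = <v, u_j>^2 / <u_j, u_j>.
Coefficients: <v, e_1> = -9/sqrt(10), <v, e_2> = -3/sqrt(14), <v, e_3> = -51/sqrt(315).
Square and sum: Σ |<v, e_j>|^2 = 17.
Compute ||v||^2 = v·v = 18.
Deficit = 18 − 17 = 1 ≥ 0, confirming Bessel's inequality. (The deficit equals ||v − Σ <v,e_j> e_j||^2, the squared distance from v to span{e_j}.)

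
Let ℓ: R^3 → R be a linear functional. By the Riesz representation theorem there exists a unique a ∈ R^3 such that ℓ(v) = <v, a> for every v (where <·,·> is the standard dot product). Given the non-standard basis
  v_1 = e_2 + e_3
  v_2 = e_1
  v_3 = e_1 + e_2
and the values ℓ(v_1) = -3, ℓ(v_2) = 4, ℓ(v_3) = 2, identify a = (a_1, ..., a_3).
a = (4, -2, -1)

Write a = (a_1, ..., a_3) in the standard basis. For each basis vector v_i, ℓ(v_i) = <v_i, a> is a linear equation in the a_j's. Collect the n equations into a matrix system V a = ℓ, where row i of V is v_i (expressed in the standard basis). Since V is invertible (lower-triangular with 1s on the diagonal, up to permutation), solve by back-substitution:
  V =
[[0, 1, 1],
 [1, 0, 0],
 [1, 1, 0]]
  V a = (-3, 4, 2)
Solving gives a = (4, -2, -1).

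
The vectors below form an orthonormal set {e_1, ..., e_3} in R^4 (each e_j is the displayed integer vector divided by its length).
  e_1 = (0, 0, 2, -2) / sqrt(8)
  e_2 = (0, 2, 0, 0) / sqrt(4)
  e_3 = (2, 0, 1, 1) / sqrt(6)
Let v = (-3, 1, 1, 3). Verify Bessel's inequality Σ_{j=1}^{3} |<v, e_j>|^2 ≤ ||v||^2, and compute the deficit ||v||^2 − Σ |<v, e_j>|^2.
Σ |<v, e_j>|^2 = 11/3; ||v||^2 = 20; deficit = 49/3

Write each e_j = u_j / sqrt(<u_j, u_j>) where u_j is the displayed integer vector. Then <v, e_j> = <v, u_j> / sqrt(<u_j, u_j>), so |<v, e_j>|^2 = <v, u_j>^2 / <u_j, u_j>.
Coefficients: <v, e_1> = -4/sqrt(8), <v, e_2> = 2/sqrt(4), <v, e_3> = -2/sqrt(6).
Square and sum: Σ |<v, e_j>|^2 = 11/3.
Compute ||v||^2 = v·v = 20.
Deficit = 20 − 11/3 = 49/3 ≥ 0, confirming Bessel's inequality. (The deficit equals ||v − Σ <v,e_j> e_j||^2, the squared distance from v to span{e_j}.)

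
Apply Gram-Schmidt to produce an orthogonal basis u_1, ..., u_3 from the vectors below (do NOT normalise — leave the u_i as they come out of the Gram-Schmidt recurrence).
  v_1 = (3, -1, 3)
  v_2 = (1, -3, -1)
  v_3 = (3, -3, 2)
Orthogonal basis:
  u_1 = (3, -1, 3)
  u_2 = (10/19, -54/19, -28/19)
  u_3 = (-1/5, -3/25, 4/25)

Apply the Gram-Schmidt recurrence
  u_1 = v_1
  u_i = v_i − Σ_{j<i} ((v_i · u_j) / (u_j · u_j)) · u_j.

Step by step this gives:
  u_1 = (3, -1, 3)
  u_2 = (10/19, -54/19, -28/19)
  u_3 = (-1/5, -3/25, 4/25)

Orthogonality check:
  u_2 · u_1 = 0 (should be 0)
  u_3 · u_1 = 0 (should be 0)
  u_3 · u_2 = 0 (should be 0)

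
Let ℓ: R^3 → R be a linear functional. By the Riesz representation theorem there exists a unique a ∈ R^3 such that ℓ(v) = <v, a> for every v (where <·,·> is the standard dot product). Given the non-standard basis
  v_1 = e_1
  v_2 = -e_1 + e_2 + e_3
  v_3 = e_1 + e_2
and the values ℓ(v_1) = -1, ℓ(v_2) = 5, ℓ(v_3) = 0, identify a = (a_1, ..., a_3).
a = (-1, 1, 3)

Write a = (a_1, ..., a_3) in the standard basis. For each basis vector v_i, ℓ(v_i) = <v_i, a> is a linear equation in the a_j's. Collect the n equations into a matrix system V a = ℓ, where row i of V is v_i (expressed in the standard basis). Since V is invertible (lower-triangular with 1s on the diagonal, up to permutation), solve by back-substitution:
  V =
[[1, 0, 0],
 [-1, 1, 1],
 [1, 1, 0]]
  V a = (-1, 5, 0)
Solving gives a = (-1, 1, 3).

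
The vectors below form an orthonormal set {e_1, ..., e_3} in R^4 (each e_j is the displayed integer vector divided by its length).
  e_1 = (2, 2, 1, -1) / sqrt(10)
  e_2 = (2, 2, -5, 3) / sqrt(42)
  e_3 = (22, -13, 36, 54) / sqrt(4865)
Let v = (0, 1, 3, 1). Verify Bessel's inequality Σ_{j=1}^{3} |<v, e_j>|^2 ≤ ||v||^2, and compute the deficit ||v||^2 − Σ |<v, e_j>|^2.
Σ |<v, e_j>|^2 = 3563/417; ||v||^2 = 11; deficit = 1024/417

Write each e_j = u_j / sqrt(<u_j, u_j>) where u_j is the displayed integer vector. Then <v, e_j> = <v, u_j> / sqrt(<u_j, u_j>), so |<v, e_j>|^2 = <v, u_j>^2 / <u_j, u_j>.
Coefficients: <v, e_1> = 4/sqrt(10), <v, e_2> = -10/sqrt(42), <v, e_3> = 149/sqrt(4865).
Square and sum: Σ |<v, e_j>|^2 = 3563/417.
Compute ||v||^2 = v·v = 11.
Deficit = 11 − 3563/417 = 1024/417 ≥ 0, confirming Bessel's inequality. (The deficit equals ||v − Σ <v,e_j> e_j||^2, the squared distance from v to span{e_j}.)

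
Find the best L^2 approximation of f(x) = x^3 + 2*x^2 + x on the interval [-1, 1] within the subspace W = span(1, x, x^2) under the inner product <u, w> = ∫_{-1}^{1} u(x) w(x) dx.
g(x) = 2*x^2 + 8*x/5

The best approximation g ∈ W is the orthogonal projection of f onto W. Writing g = a_0 + a_1 x + a_2 x^2, the coefficients solve the normal equations G · a = b where
  G_{ij} = <φ_i, φ_j> and b_i = <f, φ_i>, with φ_0 = 1, φ_1 = x, φ_2 = x^2.
G =
  [2, 0, 2/3]
  [0, 2/3, 0]
  [2/3, 0, 2/5],
b = (4/3, 16/15, 4/5).
Solving gives a_0 = 0, a_1 = 8/5, a_2 = 2, so
  g(x) = 2*x^2 + 8*x/5.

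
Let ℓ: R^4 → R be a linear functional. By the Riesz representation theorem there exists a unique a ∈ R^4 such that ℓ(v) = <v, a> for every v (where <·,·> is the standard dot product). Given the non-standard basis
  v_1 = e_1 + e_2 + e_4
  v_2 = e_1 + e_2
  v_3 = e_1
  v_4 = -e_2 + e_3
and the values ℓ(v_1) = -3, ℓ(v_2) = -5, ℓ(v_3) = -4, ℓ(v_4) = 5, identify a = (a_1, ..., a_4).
a = (-4, -1, 4, 2)

Write a = (a_1, ..., a_4) in the standard basis. For each basis vector v_i, ℓ(v_i) = <v_i, a> is a linear equation in the a_j's. Collect the n equations into a matrix system V a = ℓ, where row i of V is v_i (expressed in the standard basis). Since V is invertible (lower-triangular with 1s on the diagonal, up to permutation), solve by back-substitution:
  V =
[[1, 1, 0, 1],
 [1, 1, 0, 0],
 [1, 0, 0, 0],
 [0, -1, 1, 0]]
  V a = (-3, -5, -4, 5)
Solving gives a = (-4, -1, 4, 2).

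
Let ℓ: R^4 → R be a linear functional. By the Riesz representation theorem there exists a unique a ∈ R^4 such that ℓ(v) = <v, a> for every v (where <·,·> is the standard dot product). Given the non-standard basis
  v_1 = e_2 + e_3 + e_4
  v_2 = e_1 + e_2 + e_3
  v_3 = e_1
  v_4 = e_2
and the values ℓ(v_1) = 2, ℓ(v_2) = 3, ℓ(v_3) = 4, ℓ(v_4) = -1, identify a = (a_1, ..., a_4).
a = (4, -1, 0, 3)

Write a = (a_1, ..., a_4) in the standard basis. For each basis vector v_i, ℓ(v_i) = <v_i, a> is a linear equation in the a_j's. Collect the n equations into a matrix system V a = ℓ, where row i of V is v_i (expressed in the standard basis). Since V is invertible (lower-triangular with 1s on the diagonal, up to permutation), solve by back-substitution:
  V =
[[0, 1, 1, 1],
 [1, 1, 1, 0],
 [1, 0, 0, 0],
 [0, 1, 0, 0]]
  V a = (2, 3, 4, -1)
Solving gives a = (4, -1, 0, 3).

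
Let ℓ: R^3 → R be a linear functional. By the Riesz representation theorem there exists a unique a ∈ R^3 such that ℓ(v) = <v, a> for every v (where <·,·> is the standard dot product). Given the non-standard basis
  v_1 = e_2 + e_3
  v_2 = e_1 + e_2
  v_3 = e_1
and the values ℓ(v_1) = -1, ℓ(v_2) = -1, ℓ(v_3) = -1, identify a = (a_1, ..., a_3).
a = (-1, 0, -1)

Write a = (a_1, ..., a_3) in the standard basis. For each basis vector v_i, ℓ(v_i) = <v_i, a> is a linear equation in the a_j's. Collect the n equations into a matrix system V a = ℓ, where row i of V is v_i (expressed in the standard basis). Since V is invertible (lower-triangular with 1s on the diagonal, up to permutation), solve by back-substitution:
  V =
[[0, 1, 1],
 [1, 1, 0],
 [1, 0, 0]]
  V a = (-1, -1, -1)
Solving gives a = (-1, 0, -1).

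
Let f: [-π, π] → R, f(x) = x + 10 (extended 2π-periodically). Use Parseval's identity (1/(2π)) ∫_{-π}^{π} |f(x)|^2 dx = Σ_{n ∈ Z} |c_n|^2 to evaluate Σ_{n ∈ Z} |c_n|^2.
Σ |c_n|^2 = π^2/3 + 100

Expand and integrate term by term over [-π, π]:
  ∫ (x)^2 dx = 1·(2π^3/3); ∫ 2·1·(10)·x dx = 0 (odd integrand); ∫ 10^2 dx = 100·2π.
So (1/(2π)) ∫_{-π}^{π} (x + 10)^2 dx = 1π^2/3 + 100 = π^2/3 + 100.
Parseval ⇒ Σ |c_n|^2 = π^2/3 + 100.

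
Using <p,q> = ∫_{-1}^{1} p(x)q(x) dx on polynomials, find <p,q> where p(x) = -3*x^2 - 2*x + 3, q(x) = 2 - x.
<p,q> = 28/3

Expand the product: p(x)·q(x) = 3*x^3 - 4*x^2 - 7*x + 6.
∫_{-1}^{1} of each monomial x^k gives [2/(k+1) if k even, 0 if k odd]. Integrating term-by-term (or equivalently evaluating the antiderivative F(x) = 3*x^4/4 - 4*x^3/3 - 7*x^2/2 + 6*x at the endpoints):
  F(1) − F(−1) = 23/12 − (-89/12) = 28/3.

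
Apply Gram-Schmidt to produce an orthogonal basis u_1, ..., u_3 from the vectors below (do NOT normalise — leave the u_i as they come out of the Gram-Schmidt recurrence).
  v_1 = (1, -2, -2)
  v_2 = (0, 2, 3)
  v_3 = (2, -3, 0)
Orthogonal basis:
  u_1 = (1, -2, -2)
  u_2 = (10/9, -2/9, 7/9)
  u_3 = (-10/17, -15/17, 10/17)

Apply the Gram-Schmidt recurrence
  u_1 = v_1
  u_i = v_i − Σ_{j<i} ((v_i · u_j) / (u_j · u_j)) · u_j.

Step by step this gives:
  u_1 = (1, -2, -2)
  u_2 = (10/9, -2/9, 7/9)
  u_3 = (-10/17, -15/17, 10/17)

Orthogonality check:
  u_2 · u_1 = 0 (should be 0)
  u_3 · u_1 = 0 (should be 0)
  u_3 · u_2 = 0 (should be 0)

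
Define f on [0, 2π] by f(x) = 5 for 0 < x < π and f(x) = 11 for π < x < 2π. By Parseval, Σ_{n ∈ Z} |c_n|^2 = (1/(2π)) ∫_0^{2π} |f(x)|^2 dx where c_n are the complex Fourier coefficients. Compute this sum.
Σ |c_n|^2 = 73

Parseval equates the L^2 energy of f (normalised by 1/(2π)) with the ℓ^2 sum of its Fourier coefficients: (1/(2π)) ∫_0^{2π} |f|^2 = Σ |c_n|^2.
Compute the left side: (1/(2π)) [∫_0^π 5^2 dx + ∫_π^{2π} 11^2 dx] = (1/(2π)) · (25π + 121π) = (25 + 121)/2 = 73.
So Σ_{n ∈ Z} |c_n|^2 = 73.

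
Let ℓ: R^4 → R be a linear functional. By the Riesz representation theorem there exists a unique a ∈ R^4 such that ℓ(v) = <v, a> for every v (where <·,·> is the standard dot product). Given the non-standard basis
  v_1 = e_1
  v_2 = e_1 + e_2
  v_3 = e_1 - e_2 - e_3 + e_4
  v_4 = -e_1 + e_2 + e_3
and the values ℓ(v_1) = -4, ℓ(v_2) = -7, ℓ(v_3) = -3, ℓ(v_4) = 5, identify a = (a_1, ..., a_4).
a = (-4, -3, 4, 2)

Write a = (a_1, ..., a_4) in the standard basis. For each basis vector v_i, ℓ(v_i) = <v_i, a> is a linear equation in the a_j's. Collect the n equations into a matrix system V a = ℓ, where row i of V is v_i (expressed in the standard basis). Since V is invertible (lower-triangular with 1s on the diagonal, up to permutation), solve by back-substitution:
  V =
[[1, 0, 0, 0],
 [1, 1, 0, 0],
 [1, -1, -1, 1],
 [-1, 1, 1, 0]]
  V a = (-4, -7, -3, 5)
Solving gives a = (-4, -3, 4, 2).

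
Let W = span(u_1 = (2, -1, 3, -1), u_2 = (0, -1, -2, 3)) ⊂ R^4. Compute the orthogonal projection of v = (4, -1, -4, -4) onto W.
proj_W(v) = (-10/73, 47/146, 22/73, -101/146)

Set up U = [u_1 | ... | u_2] ∈ R^(4×2). The projector onto W = col(U) is P = U (U^T U)^(-1) U^T.
Compute U^T U =
  [15, -8]
  [-8, 14],
and U^T v = (1, -3).
Solve U^T U · c = U^T v for the coefficients: c = (-5/73, -37/146). The projection is proj_W(v) = U c.
Check: (v - proj_W(v)) · u_1 = 0  (should be 0).
Check: (v - proj_W(v)) · u_2 = 0  (should be 0).
Result: proj_W(v) = (-10/73, 47/146, 22/73, -101/146).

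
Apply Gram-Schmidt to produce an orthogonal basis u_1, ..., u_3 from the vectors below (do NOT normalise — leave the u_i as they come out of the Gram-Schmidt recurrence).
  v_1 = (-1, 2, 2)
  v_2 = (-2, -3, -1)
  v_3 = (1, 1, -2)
Orthogonal basis:
  u_1 = (-1, 2, 2)
  u_2 = (-8/3, -5/3, 1/3)
  u_3 = (-2/3, 5/6, -7/6)

Apply the Gram-Schmidt recurrence
  u_1 = v_1
  u_i = v_i − Σ_{j<i} ((v_i · u_j) / (u_j · u_j)) · u_j.

Step by step this gives:
  u_1 = (-1, 2, 2)
  u_2 = (-8/3, -5/3, 1/3)
  u_3 = (-2/3, 5/6, -7/6)

Orthogonality check:
  u_2 · u_1 = 0 (should be 0)
  u_3 · u_1 = 0 (should be 0)
  u_3 · u_2 = 0 (should be 0)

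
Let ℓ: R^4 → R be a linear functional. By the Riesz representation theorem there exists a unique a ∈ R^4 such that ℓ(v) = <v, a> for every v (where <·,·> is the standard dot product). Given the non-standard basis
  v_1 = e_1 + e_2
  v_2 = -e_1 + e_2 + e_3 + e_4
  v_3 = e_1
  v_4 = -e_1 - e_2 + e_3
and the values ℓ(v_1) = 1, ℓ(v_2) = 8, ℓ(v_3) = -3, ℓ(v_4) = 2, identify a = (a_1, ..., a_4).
a = (-3, 4, 3, -2)

Write a = (a_1, ..., a_4) in the standard basis. For each basis vector v_i, ℓ(v_i) = <v_i, a> is a linear equation in the a_j's. Collect the n equations into a matrix system V a = ℓ, where row i of V is v_i (expressed in the standard basis). Since V is invertible (lower-triangular with 1s on the diagonal, up to permutation), solve by back-substitution:
  V =
[[1, 1, 0, 0],
 [-1, 1, 1, 1],
 [1, 0, 0, 0],
 [-1, -1, 1, 0]]
  V a = (1, 8, -3, 2)
Solving gives a = (-3, 4, 3, -2).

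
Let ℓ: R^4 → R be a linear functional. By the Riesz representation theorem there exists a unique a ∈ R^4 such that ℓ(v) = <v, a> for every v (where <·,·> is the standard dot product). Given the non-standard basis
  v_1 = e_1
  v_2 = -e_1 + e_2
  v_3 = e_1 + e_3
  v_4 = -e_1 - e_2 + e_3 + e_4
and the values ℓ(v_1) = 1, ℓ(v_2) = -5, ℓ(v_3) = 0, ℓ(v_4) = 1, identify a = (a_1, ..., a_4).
a = (1, -4, -1, -1)

Write a = (a_1, ..., a_4) in the standard basis. For each basis vector v_i, ℓ(v_i) = <v_i, a> is a linear equation in the a_j's. Collect the n equations into a matrix system V a = ℓ, where row i of V is v_i (expressed in the standard basis). Since V is invertible (lower-triangular with 1s on the diagonal, up to permutation), solve by back-substitution:
  V =
[[1, 0, 0, 0],
 [-1, 1, 0, 0],
 [1, 0, 1, 0],
 [-1, -1, 1, 1]]
  V a = (1, -5, 0, 1)
Solving gives a = (1, -4, -1, -1).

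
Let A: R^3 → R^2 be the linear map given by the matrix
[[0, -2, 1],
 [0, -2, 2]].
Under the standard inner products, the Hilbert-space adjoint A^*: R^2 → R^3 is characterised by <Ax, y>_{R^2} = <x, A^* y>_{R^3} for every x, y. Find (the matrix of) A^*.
A^* = A^T =
[[0, 0],
 [-2, -2],
 [1, 2]]

For real matrices with standard dot products, the defining identity <Ax, y> = <x, A^* y> gives (Ax)^T y = x^T (A^*) y, i.e. x^T A^T y = x^T (A^*) y. Since this holds for all x, y, we must have A^* = A^T. Therefore
A^* =
[[0, 0],
 [-2, -2],
 [1, 2]].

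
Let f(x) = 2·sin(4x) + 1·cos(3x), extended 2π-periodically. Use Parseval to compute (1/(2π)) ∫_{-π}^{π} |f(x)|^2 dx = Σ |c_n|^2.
Σ |c_n|^2 = 5/2

Expand |f|^2 and use orthogonality of {sin(nx), cos(mx)} on [-π, π]:
  ∫_{-π}^{π} sin(nx)^2 dx = π, ∫ cos(mx)^2 dx = π, and cross terms integrate to 0.
So ∫_{-π}^{π} f(x)^2 dx = 2^2 · π + 1^2 · π = (4 + 1)π.
Divide by 2π: (4 + 1)/2 = 5/2.
By Parseval, this equals Σ |c_n|^2.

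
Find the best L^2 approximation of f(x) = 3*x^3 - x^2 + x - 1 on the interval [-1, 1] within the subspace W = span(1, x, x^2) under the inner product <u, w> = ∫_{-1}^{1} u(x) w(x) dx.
g(x) = -x^2 + 14*x/5 - 1

The best approximation g ∈ W is the orthogonal projection of f onto W. Writing g = a_0 + a_1 x + a_2 x^2, the coefficients solve the normal equations G · a = b where
  G_{ij} = <φ_i, φ_j> and b_i = <f, φ_i>, with φ_0 = 1, φ_1 = x, φ_2 = x^2.
G =
  [2, 0, 2/3]
  [0, 2/3, 0]
  [2/3, 0, 2/5],
b = (-8/3, 28/15, -16/15).
Solving gives a_0 = -1, a_1 = 14/5, a_2 = -1, so
  g(x) = -x^2 + 14*x/5 - 1.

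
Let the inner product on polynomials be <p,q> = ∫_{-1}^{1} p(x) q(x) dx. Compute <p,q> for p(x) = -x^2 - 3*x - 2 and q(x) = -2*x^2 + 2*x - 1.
<p,q> = 62/15

Expand the product: p(x)·q(x) = 2*x^4 + 4*x^3 - x^2 - x + 2.
∫_{-1}^{1} of each monomial x^k gives [2/(k+1) if k even, 0 if k odd]. Integrating term-by-term (or equivalently evaluating the antiderivative F(x) = 2*x^5/5 + x^4 - x^3/3 - x^2/2 + 2*x at the endpoints):
  F(1) − F(−1) = 77/30 − (-47/30) = 62/15.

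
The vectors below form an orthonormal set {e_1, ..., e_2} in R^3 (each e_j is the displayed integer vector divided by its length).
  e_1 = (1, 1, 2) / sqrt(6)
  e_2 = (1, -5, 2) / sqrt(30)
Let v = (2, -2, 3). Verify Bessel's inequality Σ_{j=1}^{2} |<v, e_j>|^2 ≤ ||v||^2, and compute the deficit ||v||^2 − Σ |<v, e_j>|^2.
Σ |<v, e_j>|^2 = 84/5; ||v||^2 = 17; deficit = 1/5

Write each e_j = u_j / sqrt(<u_j, u_j>) where u_j is the displayed integer vector. Then <v, e_j> = <v, u_j> / sqrt(<u_j, u_j>), so |<v, e_j>|^2 = <v, u_j>^2 / <u_j, u_j>.
Coefficients: <v, e_1> = 6/sqrt(6), <v, e_2> = 18/sqrt(30).
Square and sum: Σ |<v, e_j>|^2 = 84/5.
Compute ||v||^2 = v·v = 17.
Deficit = 17 − 84/5 = 1/5 ≥ 0, confirming Bessel's inequality. (The deficit equals ||v − Σ <v,e_j> e_j||^2, the squared distance from v to span{e_j}.)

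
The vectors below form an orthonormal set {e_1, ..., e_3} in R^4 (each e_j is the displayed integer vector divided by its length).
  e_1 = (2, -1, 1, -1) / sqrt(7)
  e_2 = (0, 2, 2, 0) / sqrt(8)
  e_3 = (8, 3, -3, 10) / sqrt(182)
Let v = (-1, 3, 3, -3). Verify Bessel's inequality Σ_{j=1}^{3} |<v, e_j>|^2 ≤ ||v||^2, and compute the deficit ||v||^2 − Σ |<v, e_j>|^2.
Σ |<v, e_j>|^2 = 339/13; ||v||^2 = 28; deficit = 25/13

Write each e_j = u_j / sqrt(<u_j, u_j>) where u_j is the displayed integer vector. Then <v, e_j> = <v, u_j> / sqrt(<u_j, u_j>), so |<v, e_j>|^2 = <v, u_j>^2 / <u_j, u_j>.
Coefficients: <v, e_1> = 1/sqrt(7), <v, e_2> = 12/sqrt(8), <v, e_3> = -38/sqrt(182).
Square and sum: Σ |<v, e_j>|^2 = 339/13.
Compute ||v||^2 = v·v = 28.
Deficit = 28 − 339/13 = 25/13 ≥ 0, confirming Bessel's inequality. (The deficit equals ||v − Σ <v,e_j> e_j||^2, the squared distance from v to span{e_j}.)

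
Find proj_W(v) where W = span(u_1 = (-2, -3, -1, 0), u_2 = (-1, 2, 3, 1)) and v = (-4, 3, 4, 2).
proj_W(v) = (-487/161, 323/161, 810/161, 43/23)

Set up U = [u_1 | ... | u_2] ∈ R^(4×2). The projector onto W = col(U) is P = U (U^T U)^(-1) U^T.
Compute U^T U =
  [14, -7]
  [-7, 15],
and U^T v = (-5, 24).
Solve U^T U · c = U^T v for the coefficients: c = (93/161, 43/23). The projection is proj_W(v) = U c.
Check: (v - proj_W(v)) · u_1 = 0  (should be 0).
Check: (v - proj_W(v)) · u_2 = 0  (should be 0).
Result: proj_W(v) = (-487/161, 323/161, 810/161, 43/23).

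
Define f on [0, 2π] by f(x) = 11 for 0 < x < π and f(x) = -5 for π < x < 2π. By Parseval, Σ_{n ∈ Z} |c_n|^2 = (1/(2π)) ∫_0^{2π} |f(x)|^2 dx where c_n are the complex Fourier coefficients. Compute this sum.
Σ |c_n|^2 = 73

Parseval equates the L^2 energy of f (normalised by 1/(2π)) with the ℓ^2 sum of its Fourier coefficients: (1/(2π)) ∫_0^{2π} |f|^2 = Σ |c_n|^2.
Compute the left side: (1/(2π)) [∫_0^π 11^2 dx + ∫_π^{2π} (-5)^2 dx] = (1/(2π)) · (121π + 25π) = (121 + 25)/2 = 73.
So Σ_{n ∈ Z} |c_n|^2 = 73.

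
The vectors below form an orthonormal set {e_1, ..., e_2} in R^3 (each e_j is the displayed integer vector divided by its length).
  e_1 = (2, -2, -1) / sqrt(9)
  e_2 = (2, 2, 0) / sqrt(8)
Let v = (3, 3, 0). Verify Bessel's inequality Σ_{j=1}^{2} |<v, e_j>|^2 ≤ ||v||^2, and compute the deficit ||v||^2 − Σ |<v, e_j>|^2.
Σ |<v, e_j>|^2 = 18; ||v||^2 = 18; deficit = 0

Write each e_j = u_j / sqrt(<u_j, u_j>) where u_j is the displayed integer vector. Then <v, e_j> = <v, u_j> / sqrt(<u_j, u_j>), so |<v, e_j>|^2 = <v, u_j>^2 / <u_j, u_j>.
Coefficients: <v, e_1> = 0/sqrt(9), <v, e_2> = 12/sqrt(8).
Square and sum: Σ |<v, e_j>|^2 = 18.
Compute ||v||^2 = v·v = 18.
Deficit = 18 − 18 = 0 ≥ 0, confirming Bessel's inequality. (The deficit equals ||v − Σ <v,e_j> e_j||^2, the squared distance from v to span{e_j}.)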